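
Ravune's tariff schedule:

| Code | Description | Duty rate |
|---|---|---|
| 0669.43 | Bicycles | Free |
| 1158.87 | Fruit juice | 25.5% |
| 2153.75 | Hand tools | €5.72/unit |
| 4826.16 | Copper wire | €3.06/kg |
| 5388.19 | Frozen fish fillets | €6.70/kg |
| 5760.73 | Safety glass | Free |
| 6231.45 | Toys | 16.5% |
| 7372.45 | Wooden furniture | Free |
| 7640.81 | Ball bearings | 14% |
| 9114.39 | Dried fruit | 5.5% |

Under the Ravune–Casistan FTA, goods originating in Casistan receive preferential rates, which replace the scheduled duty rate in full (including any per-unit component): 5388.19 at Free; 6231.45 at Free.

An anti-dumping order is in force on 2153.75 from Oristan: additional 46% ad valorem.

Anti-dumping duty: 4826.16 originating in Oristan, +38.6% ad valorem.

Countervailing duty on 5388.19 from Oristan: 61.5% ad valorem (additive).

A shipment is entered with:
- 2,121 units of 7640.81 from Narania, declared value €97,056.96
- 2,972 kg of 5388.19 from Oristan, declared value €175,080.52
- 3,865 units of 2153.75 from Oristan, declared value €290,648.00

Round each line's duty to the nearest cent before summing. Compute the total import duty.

Line 1 (7640.81, Narania, 2,121 units, €97,056.96):
Base rate for 7640.81 is 14%.
Duty = €97,056.96 × 14% = €13,587.97.
Line 2 (5388.19, Oristan, 2,972 kg, €175,080.52):
Base rate for 5388.19 is €6.70/kg.
5388.19 has an FTA preferential rate, but origin Oristan is not Casistan; base rate stands.
Additional duty on 5388.19 from Oristan: +61.5% ad valorem. Applied ad valorem rate = 61.5%.
Duty = €175,080.52 × 61.5% + 2,972 × €6.70 = €127,586.92.
Line 3 (2153.75, Oristan, 3,865 units, €290,648.00):
Base rate for 2153.75 is €5.72/unit.
Additional duty on 2153.75 from Oristan: +46% ad valorem. Applied ad valorem rate = 46%.
Duty = €290,648.00 × 46% + 3,865 × €5.72 = €155,805.88.
Total = €13,587.97 + €127,586.92 + €155,805.88 = €296,980.77.

€296,980.77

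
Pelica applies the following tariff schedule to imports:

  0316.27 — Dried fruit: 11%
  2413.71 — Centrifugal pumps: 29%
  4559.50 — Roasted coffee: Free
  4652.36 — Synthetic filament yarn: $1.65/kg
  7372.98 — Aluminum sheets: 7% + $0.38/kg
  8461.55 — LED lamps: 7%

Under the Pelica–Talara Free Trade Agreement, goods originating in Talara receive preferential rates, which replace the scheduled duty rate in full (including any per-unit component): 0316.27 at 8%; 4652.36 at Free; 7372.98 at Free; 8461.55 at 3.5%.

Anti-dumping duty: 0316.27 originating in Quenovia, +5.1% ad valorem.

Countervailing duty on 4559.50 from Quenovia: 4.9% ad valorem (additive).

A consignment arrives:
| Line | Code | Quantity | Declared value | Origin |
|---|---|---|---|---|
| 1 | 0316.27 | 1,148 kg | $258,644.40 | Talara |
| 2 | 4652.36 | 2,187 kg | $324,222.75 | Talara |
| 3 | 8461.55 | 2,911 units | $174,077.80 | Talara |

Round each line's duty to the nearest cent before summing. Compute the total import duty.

$26,784.27

Line 1 (0316.27, Talara, 1,148 kg, $258,644.40):
Base rate for 0316.27 is 11%.
Origin Talara qualifies under the Pelica–Talara agreement and 0316.27 is covered: preferential rate 8% applies instead.
The additional-duty order on 0316.27 targets Quenovia, not Talara; it does not apply.
Duty = $258,644.40 × 8% = $20,691.55.
Line 2 (4652.36, Talara, 2,187 kg, $324,222.75):
Base rate for 4652.36 is $1.65/kg.
Origin Talara qualifies under the Pelica–Talara agreement and 4652.36 is covered: preferential rate Free applies instead.
Duty = $324,222.75 × 0% = $0.00.
Line 3 (8461.55, Talara, 2,911 units, $174,077.80):
Base rate for 8461.55 is 7%.
Origin Talara qualifies under the Pelica–Talara agreement and 8461.55 is covered: preferential rate 3.5% applies instead.
Duty = $174,077.80 × 3.5% = $6,092.72.
Total = $20,691.55 + $0.00 + $6,092.72 = $26,784.27.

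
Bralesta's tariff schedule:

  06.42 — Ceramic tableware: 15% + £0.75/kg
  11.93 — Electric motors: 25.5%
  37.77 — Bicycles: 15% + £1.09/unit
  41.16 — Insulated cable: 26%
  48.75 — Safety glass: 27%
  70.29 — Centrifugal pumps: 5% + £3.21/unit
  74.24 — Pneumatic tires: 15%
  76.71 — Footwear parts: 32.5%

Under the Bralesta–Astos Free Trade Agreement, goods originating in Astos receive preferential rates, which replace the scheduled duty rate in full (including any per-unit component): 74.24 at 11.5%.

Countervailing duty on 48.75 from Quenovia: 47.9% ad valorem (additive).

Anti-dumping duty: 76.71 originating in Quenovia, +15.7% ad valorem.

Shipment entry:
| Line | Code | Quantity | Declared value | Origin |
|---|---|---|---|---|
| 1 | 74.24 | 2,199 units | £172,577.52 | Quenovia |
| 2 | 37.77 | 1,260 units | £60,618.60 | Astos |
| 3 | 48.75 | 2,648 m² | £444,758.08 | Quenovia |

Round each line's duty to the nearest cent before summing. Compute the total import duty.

£369,476.62

Line 1 (74.24, Quenovia, 2,199 units, £172,577.52):
Base rate for 74.24 is 15%.
74.24 has an FTA preferential rate, but origin Quenovia is not Astos; base rate stands.
Duty = £172,577.52 × 15% = £25,886.63.
Line 2 (37.77, Astos, 1,260 units, £60,618.60):
Base rate for 37.77 is 15% + £1.09/unit.
Origin Astos is the FTA partner but 37.77 is not on the preference list; base rate stands.
Duty = £60,618.60 × 15% + 1,260 × £1.09 = £10,466.19.
Line 3 (48.75, Quenovia, 2,648 m², £444,758.08):
Base rate for 48.75 is 27%.
Additional duty on 48.75 from Quenovia: +47.9%. Applied ad valorem rate: 27% + 47.9% = 74.9%.
Duty = £444,758.08 × 74.9% = £333,123.80.
Total = £25,886.63 + £10,466.19 + £333,123.80 = £369,476.62.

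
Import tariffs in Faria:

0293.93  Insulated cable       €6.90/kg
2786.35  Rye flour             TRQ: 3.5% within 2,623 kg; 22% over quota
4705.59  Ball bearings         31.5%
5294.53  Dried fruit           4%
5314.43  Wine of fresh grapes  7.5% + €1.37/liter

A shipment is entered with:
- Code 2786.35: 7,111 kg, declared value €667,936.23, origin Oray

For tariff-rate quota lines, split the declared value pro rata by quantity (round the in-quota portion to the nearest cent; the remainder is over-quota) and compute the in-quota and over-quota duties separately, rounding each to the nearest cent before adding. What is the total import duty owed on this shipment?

€101,365.96

Line 1 (2786.35, Oray, 7,111 kg, €667,936.23):
Code 2786.35 is under a tariff-rate quota (threshold 2,623 kg). In-quota: 2,623 kg at 3.5%; over-quota: 4,488 kg at 22%.
Pro-rata value split: in-quota = €667,936.23 × 2,623/7,111 = €246,378.39; over-quota = €667,936.23 − €246,378.39 = €421,557.84.
In-quota duty = €246,378.39 × 3.5% = €8,623.24. Over-quota duty = €421,557.84 × 22% = €92,742.72.
Line duty = €8,623.24 + €92,742.72 = €101,365.96.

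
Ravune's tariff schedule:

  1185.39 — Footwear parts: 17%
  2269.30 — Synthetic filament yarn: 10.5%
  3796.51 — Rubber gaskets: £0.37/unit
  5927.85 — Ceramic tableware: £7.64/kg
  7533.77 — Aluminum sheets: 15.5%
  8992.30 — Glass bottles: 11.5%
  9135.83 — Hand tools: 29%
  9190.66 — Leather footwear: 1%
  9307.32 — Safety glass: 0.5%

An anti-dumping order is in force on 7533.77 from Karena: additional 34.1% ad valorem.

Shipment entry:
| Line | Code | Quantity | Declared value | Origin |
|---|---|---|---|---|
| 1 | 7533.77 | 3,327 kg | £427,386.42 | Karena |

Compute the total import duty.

Line 1 (7533.77, Karena, 3,327 kg, £427,386.42):
Base rate for 7533.77 is 15.5%.
Additional duty on 7533.77 from Karena: +34.1%. Applied ad valorem rate: 15.5% + 34.1% = 49.6%.
Duty = £427,386.42 × 49.6% = £211,983.66.

£211,983.66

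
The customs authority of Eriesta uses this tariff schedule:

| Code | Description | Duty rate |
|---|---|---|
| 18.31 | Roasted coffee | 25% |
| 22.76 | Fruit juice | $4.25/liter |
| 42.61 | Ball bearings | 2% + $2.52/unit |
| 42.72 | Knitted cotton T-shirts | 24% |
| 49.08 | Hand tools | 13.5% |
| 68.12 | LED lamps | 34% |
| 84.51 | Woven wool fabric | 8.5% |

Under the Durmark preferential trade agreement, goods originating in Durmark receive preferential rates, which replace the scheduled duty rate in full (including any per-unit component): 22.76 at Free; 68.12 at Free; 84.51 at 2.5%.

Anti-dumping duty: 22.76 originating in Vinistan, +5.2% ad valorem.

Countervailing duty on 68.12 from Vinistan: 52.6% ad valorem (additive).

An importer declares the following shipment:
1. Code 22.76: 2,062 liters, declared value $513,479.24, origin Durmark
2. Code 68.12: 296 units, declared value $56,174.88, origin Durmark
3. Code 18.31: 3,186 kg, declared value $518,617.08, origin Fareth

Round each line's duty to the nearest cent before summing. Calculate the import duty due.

Line 1 (22.76, Durmark, 2,062 liters, $513,479.24):
Base rate for 22.76 is $4.25/liter.
Origin Durmark qualifies under the Eriesta–Durmark agreement and 22.76 is covered: preferential rate Free applies instead.
The additional-duty order on 22.76 targets Vinistan, not Durmark; it does not apply.
Duty = $513,479.24 × 0% = $0.00.
Line 2 (68.12, Durmark, 296 units, $56,174.88):
Base rate for 68.12 is 34%.
Origin Durmark qualifies under the Eriesta–Durmark agreement and 68.12 is covered: preferential rate Free applies instead.
The additional-duty order on 68.12 targets Vinistan, not Durmark; it does not apply.
Duty = $56,174.88 × 0% = $0.00.
Line 3 (18.31, Fareth, 3,186 kg, $518,617.08):
Base rate for 18.31 is 25%.
Duty = $518,617.08 × 25% = $129,654.27.
Total = $0.00 + $0.00 + $129,654.27 = $129,654.27.

$129,654.27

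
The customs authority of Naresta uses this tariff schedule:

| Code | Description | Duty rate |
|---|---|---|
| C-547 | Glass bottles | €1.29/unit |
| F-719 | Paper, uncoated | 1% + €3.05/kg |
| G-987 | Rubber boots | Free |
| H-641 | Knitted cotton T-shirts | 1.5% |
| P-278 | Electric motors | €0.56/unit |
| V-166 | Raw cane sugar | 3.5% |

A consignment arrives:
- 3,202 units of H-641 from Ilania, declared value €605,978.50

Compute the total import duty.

Line 1 (H-641, Ilania, 3,202 units, €605,978.50):
Base rate for H-641 is 1.5%.
Duty = €605,978.50 × 1.5% = €9,089.68.

€9,089.68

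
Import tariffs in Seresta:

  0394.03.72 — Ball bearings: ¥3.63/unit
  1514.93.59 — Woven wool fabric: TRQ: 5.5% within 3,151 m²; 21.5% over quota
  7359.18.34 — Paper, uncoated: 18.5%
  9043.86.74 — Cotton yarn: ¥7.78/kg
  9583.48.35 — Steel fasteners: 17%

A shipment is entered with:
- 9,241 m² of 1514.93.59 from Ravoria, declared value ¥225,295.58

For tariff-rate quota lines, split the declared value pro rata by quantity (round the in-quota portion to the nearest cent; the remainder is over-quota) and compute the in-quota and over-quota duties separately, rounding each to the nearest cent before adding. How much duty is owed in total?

¥36,147.13

Line 1 (1514.93.59, Ravoria, 9,241 m², ¥225,295.58):
Code 1514.93.59 is under a tariff-rate quota (threshold 3,151 m²). In-quota: 3,151 m² at 5.5%; over-quota: 6,090 m² at 21.5%.
Pro-rata value split: in-quota = ¥225,295.58 × 3,151/9,241 = ¥76,821.38; over-quota = ¥225,295.58 − ¥76,821.38 = ¥148,474.20.
In-quota duty = ¥76,821.38 × 5.5% = ¥4,225.18. Over-quota duty = ¥148,474.20 × 21.5% = ¥31,921.95.
Line duty = ¥4,225.18 + ¥31,921.95 = ¥36,147.13.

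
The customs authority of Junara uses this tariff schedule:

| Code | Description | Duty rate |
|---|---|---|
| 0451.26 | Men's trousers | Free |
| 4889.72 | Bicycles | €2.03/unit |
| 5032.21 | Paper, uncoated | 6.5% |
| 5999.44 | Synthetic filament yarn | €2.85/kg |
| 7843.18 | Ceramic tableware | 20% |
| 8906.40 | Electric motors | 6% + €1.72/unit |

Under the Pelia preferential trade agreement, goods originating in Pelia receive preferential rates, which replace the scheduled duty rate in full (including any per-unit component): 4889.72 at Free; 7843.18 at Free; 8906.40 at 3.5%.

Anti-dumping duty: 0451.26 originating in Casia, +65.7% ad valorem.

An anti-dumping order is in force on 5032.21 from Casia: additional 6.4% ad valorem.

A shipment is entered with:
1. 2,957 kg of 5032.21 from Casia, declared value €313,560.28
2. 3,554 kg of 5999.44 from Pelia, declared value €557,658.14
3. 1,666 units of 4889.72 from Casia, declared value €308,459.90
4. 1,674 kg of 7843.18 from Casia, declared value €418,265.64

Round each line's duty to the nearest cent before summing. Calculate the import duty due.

€137,613.29

Line 1 (5032.21, Casia, 2,957 kg, €313,560.28):
Base rate for 5032.21 is 6.5%.
Additional duty on 5032.21 from Casia: +6.4%. Applied ad valorem rate: 6.5% + 6.4% = 12.9%.
Duty = €313,560.28 × 12.9% = €40,449.28.
Line 2 (5999.44, Pelia, 3,554 kg, €557,658.14):
Base rate for 5999.44 is €2.85/kg.
Origin Pelia is the FTA partner but 5999.44 is not on the preference list; base rate stands.
Duty = 3,554 × €2.85 = €10,128.90.
Line 3 (4889.72, Casia, 1,666 units, €308,459.90):
Base rate for 4889.72 is €2.03/unit.
4889.72 has an FTA preferential rate, but origin Casia is not Pelia; base rate stands.
Duty = 1,666 × €2.03 = €3,381.98.
Line 4 (7843.18, Casia, 1,674 kg, €418,265.64):
Base rate for 7843.18 is 20%.
7843.18 has an FTA preferential rate, but origin Casia is not Pelia; base rate stands.
Duty = €418,265.64 × 20% = €83,653.13.
Total = €40,449.28 + €10,128.90 + €3,381.98 + €83,653.13 = €137,613.29.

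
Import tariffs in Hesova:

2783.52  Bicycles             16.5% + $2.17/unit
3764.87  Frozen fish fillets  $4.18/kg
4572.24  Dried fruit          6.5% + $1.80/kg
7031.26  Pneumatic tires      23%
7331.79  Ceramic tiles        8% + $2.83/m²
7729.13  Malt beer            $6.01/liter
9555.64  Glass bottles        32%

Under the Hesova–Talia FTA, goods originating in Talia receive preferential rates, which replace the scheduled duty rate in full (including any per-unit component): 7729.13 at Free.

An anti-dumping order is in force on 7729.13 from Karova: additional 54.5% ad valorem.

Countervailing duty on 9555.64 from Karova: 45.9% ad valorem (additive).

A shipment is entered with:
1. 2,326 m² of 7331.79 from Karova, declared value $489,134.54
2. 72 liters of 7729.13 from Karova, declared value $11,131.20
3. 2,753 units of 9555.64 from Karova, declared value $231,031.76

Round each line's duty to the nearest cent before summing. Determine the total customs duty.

$232,186.30

Line 1 (7331.79, Karova, 2,326 m², $489,134.54):
Base rate for 7331.79 is 8% + $2.83/m².
Duty = $489,134.54 × 8% + 2,326 × $2.83 = $45,713.34.
Line 2 (7729.13, Karova, 72 liters, $11,131.20):
Base rate for 7729.13 is $6.01/liter.
7729.13 has an FTA preferential rate, but origin Karova is not Talia; base rate stands.
Additional duty on 7729.13 from Karova: +54.5% ad valorem. Applied ad valorem rate = 54.5%.
Duty = $11,131.20 × 54.5% + 72 × $6.01 = $6,499.22.
Line 3 (9555.64, Karova, 2,753 units, $231,031.76):
Base rate for 9555.64 is 32%.
Additional duty on 9555.64 from Karova: +45.9%. Applied ad valorem rate: 32% + 45.9% = 77.9%.
Duty = $231,031.76 × 77.9% = $179,973.74.
Total = $45,713.34 + $6,499.22 + $179,973.74 = $232,186.30.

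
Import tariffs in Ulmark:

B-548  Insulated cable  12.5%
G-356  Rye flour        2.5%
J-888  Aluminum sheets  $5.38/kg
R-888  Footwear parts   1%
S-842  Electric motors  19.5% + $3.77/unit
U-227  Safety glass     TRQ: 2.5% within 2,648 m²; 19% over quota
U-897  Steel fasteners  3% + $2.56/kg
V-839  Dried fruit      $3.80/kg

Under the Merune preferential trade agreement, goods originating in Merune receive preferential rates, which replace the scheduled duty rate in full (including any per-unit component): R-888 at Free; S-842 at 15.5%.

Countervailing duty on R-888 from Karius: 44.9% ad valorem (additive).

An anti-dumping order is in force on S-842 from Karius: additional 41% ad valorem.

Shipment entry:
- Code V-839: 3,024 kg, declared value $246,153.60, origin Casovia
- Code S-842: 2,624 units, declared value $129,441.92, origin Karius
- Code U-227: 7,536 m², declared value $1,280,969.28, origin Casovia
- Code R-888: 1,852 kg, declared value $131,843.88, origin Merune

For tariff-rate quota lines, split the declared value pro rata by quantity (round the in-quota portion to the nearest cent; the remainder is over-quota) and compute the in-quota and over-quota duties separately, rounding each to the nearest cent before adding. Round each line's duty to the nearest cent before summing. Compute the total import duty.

$268,812.55

Line 1 (V-839, Casovia, 3,024 kg, $246,153.60):
Base rate for V-839 is $3.80/kg.
Duty = 3,024 × $3.80 = $11,491.20.
Line 2 (S-842, Karius, 2,624 units, $129,441.92):
Base rate for S-842 is 19.5% + $3.77/unit.
S-842 has an FTA preferential rate, but origin Karius is not Merune; base rate stands.
Additional duty on S-842 from Karius: +41%. Applied ad valorem rate: 19.5% + 41% = 60.5%.
Duty = $129,441.92 × 60.5% + 2,624 × $3.77 = $88,204.84.
Line 3 (U-227, Casovia, 7,536 m², $1,280,969.28):
Code U-227 is under a tariff-rate quota (threshold 2,648 m²). In-quota: 2,648 m² at 2.5%; over-quota: 4,888 m² at 19%.
Pro-rata value split: in-quota = $1,280,969.28 × 2,648/7,536 = $450,107.04; over-quota = $1,280,969.28 − $450,107.04 = $830,862.24.
In-quota duty = $450,107.04 × 2.5% = $11,252.68. Over-quota duty = $830,862.24 × 19% = $157,863.83.
Line duty = $11,252.68 + $157,863.83 = $169,116.51.
Line 4 (R-888, Merune, 1,852 kg, $131,843.88):
Base rate for R-888 is 1%.
Origin Merune qualifies under the Ulmark–Merune agreement and R-888 is covered: preferential rate Free applies instead.
The additional-duty order on R-888 targets Karius, not Merune; it does not apply.
Duty = $131,843.88 × 0% = $0.00.
Total = $11,491.20 + $88,204.84 + $169,116.51 + $0.00 = $268,812.55.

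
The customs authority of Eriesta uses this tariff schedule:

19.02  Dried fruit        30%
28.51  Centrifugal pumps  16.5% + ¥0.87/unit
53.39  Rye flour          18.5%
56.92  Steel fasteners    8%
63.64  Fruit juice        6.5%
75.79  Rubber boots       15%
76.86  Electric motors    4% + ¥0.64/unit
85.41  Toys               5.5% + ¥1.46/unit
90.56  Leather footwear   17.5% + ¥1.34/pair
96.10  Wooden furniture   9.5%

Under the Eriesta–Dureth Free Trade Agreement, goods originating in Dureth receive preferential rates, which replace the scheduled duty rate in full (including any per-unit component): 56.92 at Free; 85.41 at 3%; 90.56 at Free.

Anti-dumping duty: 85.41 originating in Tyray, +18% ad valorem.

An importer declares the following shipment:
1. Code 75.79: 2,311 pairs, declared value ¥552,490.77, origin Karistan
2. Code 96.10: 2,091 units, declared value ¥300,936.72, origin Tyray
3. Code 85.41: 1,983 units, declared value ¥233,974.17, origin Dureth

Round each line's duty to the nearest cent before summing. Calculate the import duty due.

¥118,481.84

Line 1 (75.79, Karistan, 2,311 pairs, ¥552,490.77):
Base rate for 75.79 is 15%.
Duty = ¥552,490.77 × 15% = ¥82,873.62.
Line 2 (96.10, Tyray, 2,091 units, ¥300,936.72):
Base rate for 96.10 is 9.5%.
Duty = ¥300,936.72 × 9.5% = ¥28,588.99.
Line 3 (85.41, Dureth, 1,983 units, ¥233,974.17):
Base rate for 85.41 is 5.5% + ¥1.46/unit.
Origin Dureth qualifies under the Eriesta–Dureth agreement and 85.41 is covered: preferential rate 3% applies instead.
The additional-duty order on 85.41 targets Tyray, not Dureth; it does not apply.
Duty = ¥233,974.17 × 3% = ¥7,019.23.
Total = ¥82,873.62 + ¥28,588.99 + ¥7,019.23 = ¥118,481.84.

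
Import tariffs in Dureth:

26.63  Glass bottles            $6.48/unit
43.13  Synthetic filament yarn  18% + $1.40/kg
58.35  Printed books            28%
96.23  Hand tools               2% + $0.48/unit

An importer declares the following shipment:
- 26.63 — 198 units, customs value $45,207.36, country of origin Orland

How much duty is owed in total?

$1,283.04

Line 1 (26.63, Orland, 198 units, $45,207.36):
Base rate for 26.63 is $6.48/unit.
Duty = 198 × $6.48 = $1,283.04.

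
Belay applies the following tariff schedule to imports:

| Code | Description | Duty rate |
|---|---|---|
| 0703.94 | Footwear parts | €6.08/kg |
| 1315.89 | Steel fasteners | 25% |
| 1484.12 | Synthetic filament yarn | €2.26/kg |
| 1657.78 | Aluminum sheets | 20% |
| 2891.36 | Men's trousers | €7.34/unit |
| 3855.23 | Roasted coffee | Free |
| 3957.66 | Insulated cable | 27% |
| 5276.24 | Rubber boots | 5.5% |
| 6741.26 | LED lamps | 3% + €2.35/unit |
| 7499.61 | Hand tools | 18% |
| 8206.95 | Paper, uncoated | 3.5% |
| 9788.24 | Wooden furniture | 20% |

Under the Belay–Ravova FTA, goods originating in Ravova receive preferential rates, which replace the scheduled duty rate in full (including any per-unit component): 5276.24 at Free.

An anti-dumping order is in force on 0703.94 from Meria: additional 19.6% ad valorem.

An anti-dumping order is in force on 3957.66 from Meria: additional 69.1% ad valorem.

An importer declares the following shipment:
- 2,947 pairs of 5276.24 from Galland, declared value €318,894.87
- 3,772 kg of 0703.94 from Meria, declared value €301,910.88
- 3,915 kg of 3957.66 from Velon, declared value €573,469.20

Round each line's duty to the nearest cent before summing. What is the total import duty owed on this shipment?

€254,484.19

Line 1 (5276.24, Galland, 2,947 pairs, €318,894.87):
Base rate for 5276.24 is 5.5%.
5276.24 has an FTA preferential rate, but origin Galland is not Ravova; base rate stands.
Duty = €318,894.87 × 5.5% = €17,539.22.
Line 2 (0703.94, Meria, 3,772 kg, €301,910.88):
Base rate for 0703.94 is €6.08/kg.
Additional duty on 0703.94 from Meria: +19.6% ad valorem. Applied ad valorem rate = 19.6%.
Duty = €301,910.88 × 19.6% + 3,772 × €6.08 = €82,108.29.
Line 3 (3957.66, Velon, 3,915 kg, €573,469.20):
Base rate for 3957.66 is 27%.
The additional-duty order on 3957.66 targets Meria, not Velon; it does not apply.
Duty = €573,469.20 × 27% = €154,836.68.
Total = €17,539.22 + €82,108.29 + €154,836.68 = €254,484.19.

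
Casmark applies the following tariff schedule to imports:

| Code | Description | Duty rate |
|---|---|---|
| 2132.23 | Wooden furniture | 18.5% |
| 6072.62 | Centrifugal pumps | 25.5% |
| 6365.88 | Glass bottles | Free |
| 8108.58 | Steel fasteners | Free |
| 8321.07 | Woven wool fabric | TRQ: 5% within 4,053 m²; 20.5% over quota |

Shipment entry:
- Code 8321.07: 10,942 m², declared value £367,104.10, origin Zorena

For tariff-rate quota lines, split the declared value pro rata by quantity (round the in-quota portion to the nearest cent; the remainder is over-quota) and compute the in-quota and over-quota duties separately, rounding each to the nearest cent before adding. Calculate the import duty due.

£54,179.73

Line 1 (8321.07, Zorena, 10,942 m², £367,104.10):
Code 8321.07 is under a tariff-rate quota (threshold 4,053 m²). In-quota: 4,053 m² at 5%; over-quota: 6,889 m² at 20.5%.
Pro-rata value split: in-quota = £367,104.10 × 4,053/10,942 = £135,978.15; over-quota = £367,104.10 − £135,978.15 = £231,125.95.
In-quota duty = £135,978.15 × 5% = £6,798.91. Over-quota duty = £231,125.95 × 20.5% = £47,380.82.
Line duty = £6,798.91 + £47,380.82 = £54,179.73.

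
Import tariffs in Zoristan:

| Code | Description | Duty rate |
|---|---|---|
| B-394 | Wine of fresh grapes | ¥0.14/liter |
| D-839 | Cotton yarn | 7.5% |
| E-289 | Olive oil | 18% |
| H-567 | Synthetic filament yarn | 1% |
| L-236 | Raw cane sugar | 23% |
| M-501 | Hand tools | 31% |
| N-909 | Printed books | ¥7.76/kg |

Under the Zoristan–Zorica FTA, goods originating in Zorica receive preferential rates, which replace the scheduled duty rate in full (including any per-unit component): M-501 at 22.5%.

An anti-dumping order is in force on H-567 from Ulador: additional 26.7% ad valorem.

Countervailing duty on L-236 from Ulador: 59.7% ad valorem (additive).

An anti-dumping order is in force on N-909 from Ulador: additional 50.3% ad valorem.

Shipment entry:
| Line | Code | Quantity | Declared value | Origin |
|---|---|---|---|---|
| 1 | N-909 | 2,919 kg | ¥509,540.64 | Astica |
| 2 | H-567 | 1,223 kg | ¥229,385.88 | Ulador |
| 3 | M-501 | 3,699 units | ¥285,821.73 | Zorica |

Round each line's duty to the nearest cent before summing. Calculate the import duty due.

Line 1 (N-909, Astica, 2,919 kg, ¥509,540.64):
Base rate for N-909 is ¥7.76/kg.
The additional-duty order on N-909 targets Ulador, not Astica; it does not apply.
Duty = 2,919 × ¥7.76 = ¥22,651.44.
Line 2 (H-567, Ulador, 1,223 kg, ¥229,385.88):
Base rate for H-567 is 1%.
Additional duty on H-567 from Ulador: +26.7%. Applied ad valorem rate: 1% + 26.7% = 27.7%.
Duty = ¥229,385.88 × 27.7% = ¥63,539.89.
Line 3 (M-501, Zorica, 3,699 units, ¥285,821.73):
Base rate for M-501 is 31%.
Origin Zorica qualifies under the Zoristan–Zorica agreement and M-501 is covered: preferential rate 22.5% applies instead.
Duty = ¥285,821.73 × 22.5% = ¥64,309.89.
Total = ¥22,651.44 + ¥63,539.89 + ¥64,309.89 = ¥150,501.22.

¥150,501.22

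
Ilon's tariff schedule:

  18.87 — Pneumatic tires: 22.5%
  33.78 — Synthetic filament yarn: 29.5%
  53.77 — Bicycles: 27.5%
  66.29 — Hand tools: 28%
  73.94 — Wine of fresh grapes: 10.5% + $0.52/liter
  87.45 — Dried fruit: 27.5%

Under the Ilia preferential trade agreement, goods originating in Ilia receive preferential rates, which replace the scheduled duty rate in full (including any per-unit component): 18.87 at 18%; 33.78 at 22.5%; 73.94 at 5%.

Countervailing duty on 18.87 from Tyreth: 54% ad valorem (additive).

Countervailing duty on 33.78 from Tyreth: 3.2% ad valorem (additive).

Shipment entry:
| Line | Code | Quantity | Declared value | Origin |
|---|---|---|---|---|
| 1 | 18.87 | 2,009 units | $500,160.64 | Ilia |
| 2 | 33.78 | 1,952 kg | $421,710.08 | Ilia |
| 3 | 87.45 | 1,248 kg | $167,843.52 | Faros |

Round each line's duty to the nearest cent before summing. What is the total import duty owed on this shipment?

Line 1 (18.87, Ilia, 2,009 units, $500,160.64):
Base rate for 18.87 is 22.5%.
Origin Ilia qualifies under the Ilon–Ilia agreement and 18.87 is covered: preferential rate 18% applies instead.
The additional-duty order on 18.87 targets Tyreth, not Ilia; it does not apply.
Duty = $500,160.64 × 18% = $90,028.92.
Line 2 (33.78, Ilia, 1,952 kg, $421,710.08):
Base rate for 33.78 is 29.5%.
Origin Ilia qualifies under the Ilon–Ilia agreement and 33.78 is covered: preferential rate 22.5% applies instead.
The additional-duty order on 33.78 targets Tyreth, not Ilia; it does not apply.
Duty = $421,710.08 × 22.5% = $94,884.77.
Line 3 (87.45, Faros, 1,248 kg, $167,843.52):
Base rate for 87.45 is 27.5%.
Duty = $167,843.52 × 27.5% = $46,156.97.
Total = $90,028.92 + $94,884.77 + $46,156.97 = $231,070.66.

$231,070.66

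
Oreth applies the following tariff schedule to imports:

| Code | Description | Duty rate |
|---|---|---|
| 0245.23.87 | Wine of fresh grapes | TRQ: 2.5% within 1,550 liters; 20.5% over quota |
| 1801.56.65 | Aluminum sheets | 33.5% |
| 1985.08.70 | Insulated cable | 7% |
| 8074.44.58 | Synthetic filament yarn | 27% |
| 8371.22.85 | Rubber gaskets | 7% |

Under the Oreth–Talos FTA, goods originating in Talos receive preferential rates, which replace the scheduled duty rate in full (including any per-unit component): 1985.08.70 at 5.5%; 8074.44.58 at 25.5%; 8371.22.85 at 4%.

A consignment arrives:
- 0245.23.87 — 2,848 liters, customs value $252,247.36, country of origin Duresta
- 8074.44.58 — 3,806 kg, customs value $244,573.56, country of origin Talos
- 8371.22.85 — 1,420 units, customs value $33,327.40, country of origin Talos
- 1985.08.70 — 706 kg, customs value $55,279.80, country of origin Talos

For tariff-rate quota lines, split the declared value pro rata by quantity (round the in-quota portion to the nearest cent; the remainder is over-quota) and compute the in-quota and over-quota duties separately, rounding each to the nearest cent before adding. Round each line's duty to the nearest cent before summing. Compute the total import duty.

Line 1 (0245.23.87, Duresta, 2,848 liters, $252,247.36):
Code 0245.23.87 is under a tariff-rate quota (threshold 1,550 liters). In-quota: 1,550 liters at 2.5%; over-quota: 1,298 liters at 20.5%.
Pro-rata value split: in-quota = $252,247.36 × 1,550/2,848 = $137,283.50; over-quota = $252,247.36 − $137,283.50 = $114,963.86.
In-quota duty = $137,283.50 × 2.5% = $3,432.09. Over-quota duty = $114,963.86 × 20.5% = $23,567.59.
Line duty = $3,432.09 + $23,567.59 = $26,999.68.
Line 2 (8074.44.58, Talos, 3,806 kg, $244,573.56):
Base rate for 8074.44.58 is 27%.
Origin Talos qualifies under the Oreth–Talos agreement and 8074.44.58 is covered: preferential rate 25.5% applies instead.
Duty = $244,573.56 × 25.5% = $62,366.26.
Line 3 (8371.22.85, Talos, 1,420 units, $33,327.40):
Base rate for 8371.22.85 is 7%.
Origin Talos qualifies under the Oreth–Talos agreement and 8371.22.85 is covered: preferential rate 4% applies instead.
Duty = $33,327.40 × 4% = $1,333.10.
Line 4 (1985.08.70, Talos, 706 kg, $55,279.80):
Base rate for 1985.08.70 is 7%.
Origin Talos qualifies under the Oreth–Talos agreement and 1985.08.70 is covered: preferential rate 5.5% applies instead.
Duty = $55,279.80 × 5.5% = $3,040.39.
Total = $26,999.68 + $62,366.26 + $1,333.10 + $3,040.39 = $93,739.43.

$93,739.43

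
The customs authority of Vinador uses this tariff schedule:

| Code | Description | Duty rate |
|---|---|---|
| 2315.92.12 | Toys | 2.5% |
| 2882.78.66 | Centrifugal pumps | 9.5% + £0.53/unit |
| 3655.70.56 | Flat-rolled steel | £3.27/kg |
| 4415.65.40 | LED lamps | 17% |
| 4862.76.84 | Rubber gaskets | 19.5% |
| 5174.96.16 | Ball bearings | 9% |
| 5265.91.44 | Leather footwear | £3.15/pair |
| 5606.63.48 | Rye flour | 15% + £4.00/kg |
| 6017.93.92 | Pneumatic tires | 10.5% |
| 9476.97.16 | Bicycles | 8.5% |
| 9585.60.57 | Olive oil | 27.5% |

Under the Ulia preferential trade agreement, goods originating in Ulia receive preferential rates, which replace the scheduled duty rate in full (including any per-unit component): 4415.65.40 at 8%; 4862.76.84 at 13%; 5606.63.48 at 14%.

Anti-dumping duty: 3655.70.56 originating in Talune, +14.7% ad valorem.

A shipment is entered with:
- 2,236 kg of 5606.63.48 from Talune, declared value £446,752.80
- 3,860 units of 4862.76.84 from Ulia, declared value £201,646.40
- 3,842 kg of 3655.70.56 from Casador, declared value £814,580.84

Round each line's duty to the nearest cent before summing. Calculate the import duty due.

Line 1 (5606.63.48, Talune, 2,236 kg, £446,752.80):
Base rate for 5606.63.48 is 15% + £4.00/kg.
5606.63.48 has an FTA preferential rate, but origin Talune is not Ulia; base rate stands.
Duty = £446,752.80 × 15% + 2,236 × £4.00 = £75,956.92.
Line 2 (4862.76.84, Ulia, 3,860 units, £201,646.40):
Base rate for 4862.76.84 is 19.5%.
Origin Ulia qualifies under the Vinador–Ulia agreement and 4862.76.84 is covered: preferential rate 13% applies instead.
Duty = £201,646.40 × 13% = £26,214.03.
Line 3 (3655.70.56, Casador, 3,842 kg, £814,580.84):
Base rate for 3655.70.56 is £3.27/kg.
The additional-duty order on 3655.70.56 targets Talune, not Casador; it does not apply.
Duty = 3,842 × £3.27 = £12,563.34.
Total = £75,956.92 + £26,214.03 + £12,563.34 = £114,734.29.

£114,734.29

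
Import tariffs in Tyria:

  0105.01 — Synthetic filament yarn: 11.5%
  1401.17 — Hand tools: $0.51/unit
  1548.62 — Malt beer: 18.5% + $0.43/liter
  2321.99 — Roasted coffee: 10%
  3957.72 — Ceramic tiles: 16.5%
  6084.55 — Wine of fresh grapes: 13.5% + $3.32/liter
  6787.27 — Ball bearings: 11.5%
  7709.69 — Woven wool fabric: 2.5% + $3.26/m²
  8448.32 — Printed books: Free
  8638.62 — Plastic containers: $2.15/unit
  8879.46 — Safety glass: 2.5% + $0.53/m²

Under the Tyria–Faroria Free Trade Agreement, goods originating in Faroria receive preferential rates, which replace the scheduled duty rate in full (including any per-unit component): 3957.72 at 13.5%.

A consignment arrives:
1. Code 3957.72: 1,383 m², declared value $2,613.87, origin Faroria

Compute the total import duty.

Line 1 (3957.72, Faroria, 1,383 m², $2,613.87):
Base rate for 3957.72 is 16.5%.
Origin Faroria qualifies under the Tyria–Faroria agreement and 3957.72 is covered: preferential rate 13.5% applies instead.
Duty = $2,613.87 × 13.5% = $352.87.

$352.87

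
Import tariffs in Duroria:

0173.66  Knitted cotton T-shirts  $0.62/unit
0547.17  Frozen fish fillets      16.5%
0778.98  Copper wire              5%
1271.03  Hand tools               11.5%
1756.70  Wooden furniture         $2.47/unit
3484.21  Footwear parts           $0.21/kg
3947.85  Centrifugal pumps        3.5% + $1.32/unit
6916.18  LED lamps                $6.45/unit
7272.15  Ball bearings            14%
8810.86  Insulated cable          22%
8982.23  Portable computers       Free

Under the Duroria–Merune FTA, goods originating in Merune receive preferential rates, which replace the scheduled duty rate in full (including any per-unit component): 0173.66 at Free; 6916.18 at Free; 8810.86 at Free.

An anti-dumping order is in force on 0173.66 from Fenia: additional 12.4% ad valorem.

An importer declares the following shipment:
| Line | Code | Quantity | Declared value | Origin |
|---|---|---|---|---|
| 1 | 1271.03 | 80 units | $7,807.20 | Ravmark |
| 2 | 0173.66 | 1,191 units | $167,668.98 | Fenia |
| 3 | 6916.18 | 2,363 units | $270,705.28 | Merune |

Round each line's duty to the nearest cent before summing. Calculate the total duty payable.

$22,427.20

Line 1 (1271.03, Ravmark, 80 units, $7,807.20):
Base rate for 1271.03 is 11.5%.
Duty = $7,807.20 × 11.5% = $897.83.
Line 2 (0173.66, Fenia, 1,191 units, $167,668.98):
Base rate for 0173.66 is $0.62/unit.
0173.66 has an FTA preferential rate, but origin Fenia is not Merune; base rate stands.
Additional duty on 0173.66 from Fenia: +12.4% ad valorem. Applied ad valorem rate = 12.4%.
Duty = $167,668.98 × 12.4% + 1,191 × $0.62 = $21,529.37.
Line 3 (6916.18, Merune, 2,363 units, $270,705.28):
Base rate for 6916.18 is $6.45/unit.
Origin Merune qualifies under the Duroria–Merune agreement and 6916.18 is covered: preferential rate Free applies instead.
Duty = $270,705.28 × 0% = $0.00.
Total = $897.83 + $21,529.37 + $0.00 = $22,427.20.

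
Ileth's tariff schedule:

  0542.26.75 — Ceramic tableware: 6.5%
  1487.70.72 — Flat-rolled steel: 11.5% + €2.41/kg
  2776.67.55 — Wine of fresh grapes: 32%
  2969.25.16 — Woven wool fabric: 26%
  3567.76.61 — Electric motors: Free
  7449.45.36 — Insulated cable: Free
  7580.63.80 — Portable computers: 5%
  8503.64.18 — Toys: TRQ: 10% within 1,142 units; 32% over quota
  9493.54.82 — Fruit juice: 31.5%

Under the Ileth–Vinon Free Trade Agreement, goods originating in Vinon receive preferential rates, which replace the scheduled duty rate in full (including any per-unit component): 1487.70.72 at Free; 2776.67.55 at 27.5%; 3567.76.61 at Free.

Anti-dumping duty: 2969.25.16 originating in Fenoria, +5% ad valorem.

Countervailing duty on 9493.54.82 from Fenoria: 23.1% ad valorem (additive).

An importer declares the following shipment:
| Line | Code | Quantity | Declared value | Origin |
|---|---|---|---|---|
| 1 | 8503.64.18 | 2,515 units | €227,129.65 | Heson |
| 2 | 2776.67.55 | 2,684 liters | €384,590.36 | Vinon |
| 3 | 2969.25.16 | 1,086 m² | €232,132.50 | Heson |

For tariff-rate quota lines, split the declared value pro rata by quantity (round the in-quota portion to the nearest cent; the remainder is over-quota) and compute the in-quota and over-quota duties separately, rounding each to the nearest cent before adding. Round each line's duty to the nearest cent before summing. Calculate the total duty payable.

€216,108.80

Line 1 (8503.64.18, Heson, 2,515 units, €227,129.65):
Code 8503.64.18 is under a tariff-rate quota (threshold 1,142 units). In-quota: 1,142 units at 10%; over-quota: 1,373 units at 32%.
Pro-rata value split: in-quota = €227,129.65 × 1,142/2,515 = €103,134.02; over-quota = €227,129.65 − €103,134.02 = €123,995.63.
In-quota duty = €103,134.02 × 10% = €10,313.40. Over-quota duty = €123,995.63 × 32% = €39,678.60.
Line duty = €10,313.40 + €39,678.60 = €49,992.00.
Line 2 (2776.67.55, Vinon, 2,684 liters, €384,590.36):
Base rate for 2776.67.55 is 32%.
Origin Vinon qualifies under the Ileth–Vinon agreement and 2776.67.55 is covered: preferential rate 27.5% applies instead.
Duty = €384,590.36 × 27.5% = €105,762.35.
Line 3 (2969.25.16, Heson, 1,086 m², €232,132.50):
Base rate for 2969.25.16 is 26%.
The additional-duty order on 2969.25.16 targets Fenoria, not Heson; it does not apply.
Duty = €232,132.50 × 26% = €60,354.45.
Total = €49,992.00 + €105,762.35 + €60,354.45 = €216,108.80.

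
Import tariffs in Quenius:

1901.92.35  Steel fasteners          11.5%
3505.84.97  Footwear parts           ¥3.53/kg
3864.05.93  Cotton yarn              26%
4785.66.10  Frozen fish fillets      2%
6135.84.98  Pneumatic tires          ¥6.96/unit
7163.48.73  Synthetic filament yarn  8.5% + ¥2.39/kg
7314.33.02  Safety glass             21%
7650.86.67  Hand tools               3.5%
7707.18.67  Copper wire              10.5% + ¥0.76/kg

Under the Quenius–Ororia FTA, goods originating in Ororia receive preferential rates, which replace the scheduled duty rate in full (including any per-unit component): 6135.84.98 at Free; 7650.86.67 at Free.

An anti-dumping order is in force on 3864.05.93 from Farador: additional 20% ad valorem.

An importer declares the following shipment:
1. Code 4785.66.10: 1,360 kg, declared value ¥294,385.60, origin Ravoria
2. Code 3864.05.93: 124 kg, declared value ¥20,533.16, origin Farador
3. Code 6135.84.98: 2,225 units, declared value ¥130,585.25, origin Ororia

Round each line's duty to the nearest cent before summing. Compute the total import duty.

¥15,332.96

Line 1 (4785.66.10, Ravoria, 1,360 kg, ¥294,385.60):
Base rate for 4785.66.10 is 2%.
Duty = ¥294,385.60 × 2% = ¥5,887.71.
Line 2 (3864.05.93, Farador, 124 kg, ¥20,533.16):
Base rate for 3864.05.93 is 26%.
Additional duty on 3864.05.93 from Farador: +20%. Applied ad valorem rate: 26% + 20% = 46%.
Duty = ¥20,533.16 × 46% = ¥9,445.25.
Line 3 (6135.84.98, Ororia, 2,225 units, ¥130,585.25):
Base rate for 6135.84.98 is ¥6.96/unit.
Origin Ororia qualifies under the Quenius–Ororia agreement and 6135.84.98 is covered: preferential rate Free applies instead.
Duty = ¥130,585.25 × 0% = ¥0.00.
Total = ¥5,887.71 + ¥9,445.25 + ¥0.00 = ¥15,332.96.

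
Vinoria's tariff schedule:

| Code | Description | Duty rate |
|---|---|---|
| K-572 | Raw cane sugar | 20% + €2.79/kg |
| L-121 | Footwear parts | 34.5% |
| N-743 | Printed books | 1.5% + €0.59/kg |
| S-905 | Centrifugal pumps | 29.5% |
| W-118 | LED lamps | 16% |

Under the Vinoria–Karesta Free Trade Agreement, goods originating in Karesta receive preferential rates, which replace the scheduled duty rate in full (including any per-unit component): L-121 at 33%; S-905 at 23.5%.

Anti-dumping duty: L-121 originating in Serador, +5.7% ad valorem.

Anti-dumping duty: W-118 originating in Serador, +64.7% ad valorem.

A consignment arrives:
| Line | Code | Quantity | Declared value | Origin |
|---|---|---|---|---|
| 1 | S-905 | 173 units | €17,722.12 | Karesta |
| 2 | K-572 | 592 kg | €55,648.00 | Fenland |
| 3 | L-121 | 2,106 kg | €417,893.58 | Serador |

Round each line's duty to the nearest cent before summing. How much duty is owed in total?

€184,939.20

Line 1 (S-905, Karesta, 173 units, €17,722.12):
Base rate for S-905 is 29.5%.
Origin Karesta qualifies under the Vinoria–Karesta agreement and S-905 is covered: preferential rate 23.5% applies instead.
Duty = €17,722.12 × 23.5% = €4,164.70.
Line 2 (K-572, Fenland, 592 kg, €55,648.00):
Base rate for K-572 is 20% + €2.79/kg.
Duty = €55,648.00 × 20% + 592 × €2.79 = €12,781.28.
Line 3 (L-121, Serador, 2,106 kg, €417,893.58):
Base rate for L-121 is 34.5%.
L-121 has an FTA preferential rate, but origin Serador is not Karesta; base rate stands.
Additional duty on L-121 from Serador: +5.7%. Applied ad valorem rate: 34.5% + 5.7% = 40.2%.
Duty = €417,893.58 × 40.2% = €167,993.22.
Total = €4,164.70 + €12,781.28 + €167,993.22 = €184,939.20.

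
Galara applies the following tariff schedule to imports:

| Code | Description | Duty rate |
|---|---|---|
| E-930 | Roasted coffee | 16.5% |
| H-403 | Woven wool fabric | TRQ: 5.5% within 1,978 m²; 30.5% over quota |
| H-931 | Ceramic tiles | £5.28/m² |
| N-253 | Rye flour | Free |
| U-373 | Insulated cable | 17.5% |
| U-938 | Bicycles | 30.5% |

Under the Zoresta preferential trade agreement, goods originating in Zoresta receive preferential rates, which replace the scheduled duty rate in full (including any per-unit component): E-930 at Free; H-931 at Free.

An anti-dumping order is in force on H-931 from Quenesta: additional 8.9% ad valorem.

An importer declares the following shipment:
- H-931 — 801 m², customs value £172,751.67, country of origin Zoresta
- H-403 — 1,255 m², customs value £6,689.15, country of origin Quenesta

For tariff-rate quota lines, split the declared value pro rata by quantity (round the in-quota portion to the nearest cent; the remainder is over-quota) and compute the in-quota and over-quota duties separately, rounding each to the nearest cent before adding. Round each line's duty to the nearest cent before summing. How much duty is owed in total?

Line 1 (H-931, Zoresta, 801 m², £172,751.67):
Base rate for H-931 is £5.28/m².
Origin Zoresta qualifies under the Galara–Zoresta agreement and H-931 is covered: preferential rate Free applies instead.
The additional-duty order on H-931 targets Quenesta, not Zoresta; it does not apply.
Duty = £172,751.67 × 0% = £0.00.
Line 2 (H-403, Quenesta, 1,255 m², £6,689.15):
Code H-403 is under a tariff-rate quota (threshold 1,978 m²). Quantity 1,255 m² is within the quota, so the in-quota rate 5.5% applies to the full value.
Duty = £6,689.15 × 5.5% = £367.90.
Total = £0.00 + £367.90 = £367.90.

£367.90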